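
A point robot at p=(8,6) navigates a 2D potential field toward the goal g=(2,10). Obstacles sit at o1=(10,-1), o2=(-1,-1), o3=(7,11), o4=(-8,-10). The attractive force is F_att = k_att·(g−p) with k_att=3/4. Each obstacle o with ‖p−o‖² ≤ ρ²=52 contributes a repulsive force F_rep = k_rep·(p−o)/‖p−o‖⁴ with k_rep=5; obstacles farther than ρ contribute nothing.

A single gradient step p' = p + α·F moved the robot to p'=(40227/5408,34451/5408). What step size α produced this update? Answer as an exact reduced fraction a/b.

F_att = 3/4·(g−p) = 3/4·(-6,4) = (-4.5000,3.0000)
o1: d²=53 > ρ²=52 → inactive
o2: d²=130 > ρ²=52 → inactive
o3: d²=26 ≤ ρ²=52; F_rep = 5·(1,-5)/26² = (0.0074,-0.0370)
o4: d²=512 > ρ²=52 → inactive
F = F_att + ΣF_rep = (-4.4926,2.9630)
Δp = p'−p = (-0.5616,0.3704); α = Δx/Fx = (-3037/5408) / (-3037/676) = 1/8
check: Δy/Fy = (2003/5408) / (2003/676) = 1/8 ✓

α = 1/8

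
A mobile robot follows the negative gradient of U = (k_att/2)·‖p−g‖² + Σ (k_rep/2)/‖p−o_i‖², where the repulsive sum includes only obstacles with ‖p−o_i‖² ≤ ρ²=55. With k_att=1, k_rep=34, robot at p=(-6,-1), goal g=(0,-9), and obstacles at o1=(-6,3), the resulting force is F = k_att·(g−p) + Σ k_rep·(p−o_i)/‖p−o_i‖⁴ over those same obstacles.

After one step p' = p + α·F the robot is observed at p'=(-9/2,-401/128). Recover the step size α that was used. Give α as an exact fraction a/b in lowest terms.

α = 1/4

F_att = 1·(g−p) = 1·(6,-8) = (6.0000,-8.0000)
o1: d²=16 ≤ ρ²=55; F_rep = 34·(0,-4)/16² = (0.0000,-0.5312)
F = F_att + ΣF_rep = (6.0000,-8.5312)
Δp = p'−p = (1.5000,-2.1328); α = Δx/Fx = (3/2) / (6) = 1/4
check: Δy/Fy = (-273/128) / (-273/32) = 1/4 ✓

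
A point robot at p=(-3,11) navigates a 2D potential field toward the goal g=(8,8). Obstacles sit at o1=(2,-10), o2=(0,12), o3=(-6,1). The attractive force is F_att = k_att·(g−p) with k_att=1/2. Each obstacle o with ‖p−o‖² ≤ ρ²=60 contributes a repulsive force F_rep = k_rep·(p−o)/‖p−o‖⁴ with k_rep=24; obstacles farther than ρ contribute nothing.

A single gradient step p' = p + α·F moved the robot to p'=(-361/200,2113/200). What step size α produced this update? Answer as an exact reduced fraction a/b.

α = 1/4

F_att = 1/2·(g−p) = 1/2·(11,-3) = (5.5000,-1.5000)
o1: d²=466 > ρ²=60 → inactive
o2: d²=10 ≤ ρ²=60; F_rep = 24·(-3,-1)/10² = (-0.7200,-0.2400)
o3: d²=109 > ρ²=60 → inactive
F = F_att + ΣF_rep = (4.7800,-1.7400)
Δp = p'−p = (1.1950,-0.4350); α = Δx/Fx = (239/200) / (239/50) = 1/4
check: Δy/Fy = (-87/200) / (-87/50) = 1/4 ✓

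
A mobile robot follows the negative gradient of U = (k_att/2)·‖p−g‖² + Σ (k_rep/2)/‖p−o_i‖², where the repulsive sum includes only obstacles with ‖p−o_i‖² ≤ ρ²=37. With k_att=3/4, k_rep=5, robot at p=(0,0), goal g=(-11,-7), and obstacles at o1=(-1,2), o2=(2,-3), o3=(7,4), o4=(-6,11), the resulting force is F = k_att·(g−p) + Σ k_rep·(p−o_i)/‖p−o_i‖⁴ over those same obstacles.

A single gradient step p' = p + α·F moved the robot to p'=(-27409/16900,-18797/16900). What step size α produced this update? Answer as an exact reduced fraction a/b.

F_att = 3/4·(g−p) = 3/4·(-11,-7) = (-8.2500,-5.2500)
o1: d²=5 ≤ ρ²=37; F_rep = 5·(1,-2)/5² = (0.2000,-0.4000)
o2: d²=13 ≤ ρ²=37; F_rep = 5·(-2,3)/13² = (-0.0592,0.0888)
o3: d²=65 > ρ²=37 → inactive
o4: d²=157 > ρ²=37 → inactive
F = F_att + ΣF_rep = (-8.1092,-5.5612)
Δp = p'−p = (-1.6218,-1.1122); α = Δx/Fx = (-27409/16900) / (-27409/3380) = 1/5
check: Δy/Fy = (-18797/16900) / (-18797/3380) = 1/5 ✓

α = 1/5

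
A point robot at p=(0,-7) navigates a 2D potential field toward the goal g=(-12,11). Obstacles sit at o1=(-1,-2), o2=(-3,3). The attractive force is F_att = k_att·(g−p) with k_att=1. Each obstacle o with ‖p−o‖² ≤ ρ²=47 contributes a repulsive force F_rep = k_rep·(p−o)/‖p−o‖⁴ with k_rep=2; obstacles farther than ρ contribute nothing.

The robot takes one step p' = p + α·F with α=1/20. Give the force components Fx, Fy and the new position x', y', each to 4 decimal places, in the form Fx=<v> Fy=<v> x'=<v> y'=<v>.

Fx=-11.9970 Fy=17.9852 x'=-0.5999 y'=-6.1007

F_att = 1·(g−p) = 1·(-12,18) = (-12.0000,18.0000)
o1: d²=26 ≤ ρ²=47; F_rep = 2·(1,-5)/26² = (0.0030,-0.0148)
o2: d²=109 > ρ²=47 → inactive
F = F_att + ΣF_rep = (-11.9970,17.9852)
p' = p + 1/20·F = (-0.5999,-6.1007)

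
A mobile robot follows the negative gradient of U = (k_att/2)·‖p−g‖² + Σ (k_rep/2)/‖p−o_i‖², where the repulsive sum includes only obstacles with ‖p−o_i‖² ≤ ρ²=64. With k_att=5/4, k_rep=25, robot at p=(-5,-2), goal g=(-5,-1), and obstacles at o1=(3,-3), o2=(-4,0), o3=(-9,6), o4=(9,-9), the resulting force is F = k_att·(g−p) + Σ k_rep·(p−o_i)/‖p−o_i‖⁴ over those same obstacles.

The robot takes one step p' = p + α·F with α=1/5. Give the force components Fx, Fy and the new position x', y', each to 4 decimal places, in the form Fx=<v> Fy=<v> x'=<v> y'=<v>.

F_att = 5/4·(g−p) = 5/4·(0,1) = (0.0000,1.2500)
o1: d²=65 > ρ²=64 → inactive
o2: d²=5 ≤ ρ²=64; F_rep = 25·(-1,-2)/5² = (-1.0000,-2.0000)
o3: d²=80 > ρ²=64 → inactive
o4: d²=245 > ρ²=64 → inactive
F = F_att + ΣF_rep = (-1.0000,-0.7500)
p' = p + 1/5·F = (-5.2000,-2.1500)

Fx=-1.0000 Fy=-0.7500 x'=-5.2000 y'=-2.1500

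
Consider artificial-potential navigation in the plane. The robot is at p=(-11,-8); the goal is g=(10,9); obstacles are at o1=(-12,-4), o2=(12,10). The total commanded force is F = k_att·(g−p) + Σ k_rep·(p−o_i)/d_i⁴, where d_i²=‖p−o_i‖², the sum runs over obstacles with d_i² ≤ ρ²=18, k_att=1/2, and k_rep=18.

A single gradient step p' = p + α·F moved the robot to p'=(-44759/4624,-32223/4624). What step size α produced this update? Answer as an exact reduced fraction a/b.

F_att = 1/2·(g−p) = 1/2·(21,17) = (10.5000,8.5000)
o1: d²=17 ≤ ρ²=18; F_rep = 18·(1,-4)/17² = (0.0623,-0.2491)
o2: d²=853 > ρ²=18 → inactive
F = F_att + ΣF_rep = (10.5623,8.2509)
Δp = p'−p = (1.3203,1.0314); α = Δx/Fx = (6105/4624) / (6105/578) = 1/8
check: Δy/Fy = (4769/4624) / (4769/578) = 1/8 ✓

α = 1/8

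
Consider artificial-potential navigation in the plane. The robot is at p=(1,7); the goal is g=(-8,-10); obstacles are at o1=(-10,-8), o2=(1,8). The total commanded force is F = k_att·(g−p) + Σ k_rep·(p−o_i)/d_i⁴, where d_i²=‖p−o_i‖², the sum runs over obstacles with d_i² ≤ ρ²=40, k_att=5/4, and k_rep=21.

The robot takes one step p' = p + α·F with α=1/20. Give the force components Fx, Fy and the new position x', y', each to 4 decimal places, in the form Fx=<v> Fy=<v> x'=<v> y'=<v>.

Fx=-11.2500 Fy=-42.2500 x'=0.4375 y'=4.8875

F_att = 5/4·(g−p) = 5/4·(-9,-17) = (-11.2500,-21.2500)
o1: d²=346 > ρ²=40 → inactive
o2: d²=1 ≤ ρ²=40; F_rep = 21·(0,-1)/1² = (0.0000,-21.0000)
F = F_att + ΣF_rep = (-11.2500,-42.2500)
p' = p + 1/20·F = (0.4375,4.8875)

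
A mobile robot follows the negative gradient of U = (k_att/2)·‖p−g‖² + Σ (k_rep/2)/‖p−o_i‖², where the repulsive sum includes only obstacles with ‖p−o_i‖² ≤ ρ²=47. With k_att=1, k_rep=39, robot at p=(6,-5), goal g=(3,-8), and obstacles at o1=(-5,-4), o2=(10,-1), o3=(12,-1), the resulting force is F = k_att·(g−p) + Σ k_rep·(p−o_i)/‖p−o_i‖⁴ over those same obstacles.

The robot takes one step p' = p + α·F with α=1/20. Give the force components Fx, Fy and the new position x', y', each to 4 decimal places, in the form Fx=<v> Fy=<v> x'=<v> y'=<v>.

Fx=-3.1523 Fy=-3.1523 x'=5.8424 y'=-5.1576

F_att = 1·(g−p) = 1·(-3,-3) = (-3.0000,-3.0000)
o1: d²=122 > ρ²=47 → inactive
o2: d²=32 ≤ ρ²=47; F_rep = 39·(-4,-4)/32² = (-0.1523,-0.1523)
o3: d²=52 > ρ²=47 → inactive
F = F_att + ΣF_rep = (-3.1523,-3.1523)
p' = p + 1/20·F = (5.8424,-5.1576)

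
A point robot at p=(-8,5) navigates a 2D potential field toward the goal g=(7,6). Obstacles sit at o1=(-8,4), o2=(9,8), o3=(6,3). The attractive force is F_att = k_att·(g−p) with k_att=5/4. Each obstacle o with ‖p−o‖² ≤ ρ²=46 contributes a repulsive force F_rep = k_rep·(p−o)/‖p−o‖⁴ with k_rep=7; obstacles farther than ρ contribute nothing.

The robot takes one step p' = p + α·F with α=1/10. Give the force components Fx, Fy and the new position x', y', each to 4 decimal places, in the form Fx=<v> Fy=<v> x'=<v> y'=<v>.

Fx=18.7500 Fy=8.2500 x'=-6.1250 y'=5.8250

F_att = 5/4·(g−p) = 5/4·(15,1) = (18.7500,1.2500)
o1: d²=1 ≤ ρ²=46; F_rep = 7·(0,1)/1² = (0.0000,7.0000)
o2: d²=298 > ρ²=46 → inactive
o3: d²=200 > ρ²=46 → inactive
F = F_att + ΣF_rep = (18.7500,8.2500)
p' = p + 1/10·F = (-6.1250,5.8250)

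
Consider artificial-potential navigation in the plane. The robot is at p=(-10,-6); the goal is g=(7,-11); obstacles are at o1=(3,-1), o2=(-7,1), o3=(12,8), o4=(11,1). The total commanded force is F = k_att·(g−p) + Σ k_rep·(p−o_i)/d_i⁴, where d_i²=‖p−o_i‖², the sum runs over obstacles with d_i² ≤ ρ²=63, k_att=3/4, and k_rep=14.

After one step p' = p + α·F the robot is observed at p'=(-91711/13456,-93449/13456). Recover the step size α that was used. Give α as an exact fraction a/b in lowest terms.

F_att = 3/4·(g−p) = 3/4·(17,-5) = (12.7500,-3.7500)
o1: d²=194 > ρ²=63 → inactive
o2: d²=58 ≤ ρ²=63; F_rep = 14·(-3,-7)/58² = (-0.0125,-0.0291)
o3: d²=680 > ρ²=63 → inactive
o4: d²=490 > ρ²=63 → inactive
F = F_att + ΣF_rep = (12.7375,-3.7791)
Δp = p'−p = (3.1844,-0.9448); α = Δx/Fx = (42849/13456) / (42849/3364) = 1/4
check: Δy/Fy = (-12713/13456) / (-12713/3364) = 1/4 ✓

α = 1/4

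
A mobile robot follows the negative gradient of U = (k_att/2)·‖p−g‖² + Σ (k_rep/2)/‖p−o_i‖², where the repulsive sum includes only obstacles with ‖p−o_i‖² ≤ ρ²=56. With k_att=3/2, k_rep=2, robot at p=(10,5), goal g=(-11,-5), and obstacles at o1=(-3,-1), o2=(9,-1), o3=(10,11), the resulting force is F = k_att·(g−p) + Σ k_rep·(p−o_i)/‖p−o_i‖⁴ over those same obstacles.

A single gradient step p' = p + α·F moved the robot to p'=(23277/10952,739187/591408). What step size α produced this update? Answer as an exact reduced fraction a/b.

α = 1/4

F_att = 3/2·(g−p) = 3/2·(-21,-10) = (-31.5000,-15.0000)
o1: d²=205 > ρ²=56 → inactive
o2: d²=37 ≤ ρ²=56; F_rep = 2·(1,6)/37² = (0.0015,0.0088)
o3: d²=36 ≤ ρ²=56; F_rep = 2·(0,-6)/36² = (0.0000,-0.0093)
F = F_att + ΣF_rep = (-31.4985,-15.0005)
Δp = p'−p = (-7.8746,-3.7501); α = Δx/Fx = (-86243/10952) / (-86243/2738) = 1/4
check: Δy/Fy = (-2217853/591408) / (-2217853/147852) = 1/4 ✓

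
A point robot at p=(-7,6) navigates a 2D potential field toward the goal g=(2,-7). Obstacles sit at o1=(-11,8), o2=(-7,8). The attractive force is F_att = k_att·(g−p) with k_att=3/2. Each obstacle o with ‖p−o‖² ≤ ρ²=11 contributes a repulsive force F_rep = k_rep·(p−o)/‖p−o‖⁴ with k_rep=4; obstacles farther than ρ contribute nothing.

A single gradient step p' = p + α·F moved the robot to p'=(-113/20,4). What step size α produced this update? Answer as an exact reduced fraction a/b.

α = 1/10

F_att = 3/2·(g−p) = 3/2·(9,-13) = (13.5000,-19.5000)
o1: d²=20 > ρ²=11 → inactive
o2: d²=4 ≤ ρ²=11; F_rep = 4·(0,-2)/4² = (0.0000,-0.5000)
F = F_att + ΣF_rep = (13.5000,-20.0000)
Δp = p'−p = (1.3500,-2.0000); α = Δx/Fx = (27/20) / (27/2) = 1/10
check: Δy/Fy = (-2) / (-20) = 1/10 ✓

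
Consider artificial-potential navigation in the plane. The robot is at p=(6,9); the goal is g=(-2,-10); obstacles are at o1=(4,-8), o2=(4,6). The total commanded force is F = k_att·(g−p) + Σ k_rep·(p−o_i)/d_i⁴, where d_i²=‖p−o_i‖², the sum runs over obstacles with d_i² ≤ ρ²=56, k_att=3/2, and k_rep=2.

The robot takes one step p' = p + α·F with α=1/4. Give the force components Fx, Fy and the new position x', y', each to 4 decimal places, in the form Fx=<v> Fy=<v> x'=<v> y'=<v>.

Fx=-11.9763 Fy=-28.4645 x'=3.0059 y'=1.8839

F_att = 3/2·(g−p) = 3/2·(-8,-19) = (-12.0000,-28.5000)
o1: d²=293 > ρ²=56 → inactive
o2: d²=13 ≤ ρ²=56; F_rep = 2·(2,3)/13² = (0.0237,0.0355)
F = F_att + ΣF_rep = (-11.9763,-28.4645)
p' = p + 1/4·F = (3.0059,1.8839)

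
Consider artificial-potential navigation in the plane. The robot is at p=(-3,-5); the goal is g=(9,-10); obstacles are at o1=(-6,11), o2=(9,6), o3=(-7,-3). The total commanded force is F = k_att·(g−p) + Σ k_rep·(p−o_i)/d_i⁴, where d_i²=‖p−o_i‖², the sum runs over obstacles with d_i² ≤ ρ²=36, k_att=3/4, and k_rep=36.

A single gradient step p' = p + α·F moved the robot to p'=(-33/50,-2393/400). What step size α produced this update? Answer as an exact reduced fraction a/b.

α = 1/4

F_att = 3/4·(g−p) = 3/4·(12,-5) = (9.0000,-3.7500)
o1: d²=265 > ρ²=36 → inactive
o2: d²=265 > ρ²=36 → inactive
o3: d²=20 ≤ ρ²=36; F_rep = 36·(4,-2)/20² = (0.3600,-0.1800)
F = F_att + ΣF_rep = (9.3600,-3.9300)
Δp = p'−p = (2.3400,-0.9825); α = Δx/Fx = (117/50) / (234/25) = 1/4
check: Δy/Fy = (-393/400) / (-393/100) = 1/4 ✓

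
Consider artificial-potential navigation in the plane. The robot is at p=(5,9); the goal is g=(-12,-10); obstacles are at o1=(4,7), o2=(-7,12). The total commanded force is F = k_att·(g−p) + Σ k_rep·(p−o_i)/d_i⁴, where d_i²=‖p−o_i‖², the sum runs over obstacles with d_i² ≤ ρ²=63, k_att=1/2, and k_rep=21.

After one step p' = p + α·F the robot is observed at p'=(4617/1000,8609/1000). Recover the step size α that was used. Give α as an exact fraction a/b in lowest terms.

α = 1/20

F_att = 1/2·(g−p) = 1/2·(-17,-19) = (-8.5000,-9.5000)
o1: d²=5 ≤ ρ²=63; F_rep = 21·(1,2)/5² = (0.8400,1.6800)
o2: d²=153 > ρ²=63 → inactive
F = F_att + ΣF_rep = (-7.6600,-7.8200)
Δp = p'−p = (-0.3830,-0.3910); α = Δx/Fx = (-383/1000) / (-383/50) = 1/20
check: Δy/Fy = (-391/1000) / (-391/50) = 1/20 ✓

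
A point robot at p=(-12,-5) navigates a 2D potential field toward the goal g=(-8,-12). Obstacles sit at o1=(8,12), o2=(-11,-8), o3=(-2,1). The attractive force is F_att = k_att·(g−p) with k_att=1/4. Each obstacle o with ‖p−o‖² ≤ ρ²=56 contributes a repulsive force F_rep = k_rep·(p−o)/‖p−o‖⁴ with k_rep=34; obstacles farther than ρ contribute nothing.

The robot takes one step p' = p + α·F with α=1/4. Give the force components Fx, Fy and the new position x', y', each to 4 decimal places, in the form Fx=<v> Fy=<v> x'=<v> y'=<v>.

F_att = 1/4·(g−p) = 1/4·(4,-7) = (1.0000,-1.7500)
o1: d²=689 > ρ²=56 → inactive
o2: d²=10 ≤ ρ²=56; F_rep = 34·(-1,3)/10² = (-0.3400,1.0200)
o3: d²=136 > ρ²=56 → inactive
F = F_att + ΣF_rep = (0.6600,-0.7300)
p' = p + 1/4·F = (-11.8350,-5.1825)

Fx=0.6600 Fy=-0.7300 x'=-11.8350 y'=-5.1825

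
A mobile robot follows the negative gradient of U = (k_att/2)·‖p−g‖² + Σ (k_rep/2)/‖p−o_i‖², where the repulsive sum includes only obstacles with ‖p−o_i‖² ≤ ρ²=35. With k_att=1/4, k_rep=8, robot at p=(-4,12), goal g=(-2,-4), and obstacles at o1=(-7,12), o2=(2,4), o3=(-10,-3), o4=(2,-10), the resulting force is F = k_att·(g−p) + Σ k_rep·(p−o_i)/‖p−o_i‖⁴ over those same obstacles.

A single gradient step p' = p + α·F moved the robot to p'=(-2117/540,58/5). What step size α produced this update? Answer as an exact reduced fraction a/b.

α = 1/10

F_att = 1/4·(g−p) = 1/4·(2,-16) = (0.5000,-4.0000)
o1: d²=9 ≤ ρ²=35; F_rep = 8·(3,0)/9² = (0.2963,0.0000)
o2: d²=100 > ρ²=35 → inactive
o3: d²=261 > ρ²=35 → inactive
o4: d²=520 > ρ²=35 → inactive
F = F_att + ΣF_rep = (0.7963,-4.0000)
Δp = p'−p = (0.0796,-0.4000); α = Δx/Fx = (43/540) / (43/54) = 1/10
check: Δy/Fy = (-2/5) / (-4) = 1/10 ✓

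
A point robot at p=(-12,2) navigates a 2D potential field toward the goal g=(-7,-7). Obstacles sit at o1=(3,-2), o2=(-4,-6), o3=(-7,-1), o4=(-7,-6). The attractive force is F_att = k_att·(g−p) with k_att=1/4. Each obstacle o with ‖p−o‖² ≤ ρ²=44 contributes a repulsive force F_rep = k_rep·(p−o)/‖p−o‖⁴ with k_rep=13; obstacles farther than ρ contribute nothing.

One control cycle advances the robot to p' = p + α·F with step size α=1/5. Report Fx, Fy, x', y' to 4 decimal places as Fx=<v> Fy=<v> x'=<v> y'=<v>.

Fx=1.1938 Fy=-2.2163 x'=-11.7612 y'=1.5567

F_att = 1/4·(g−p) = 1/4·(5,-9) = (1.2500,-2.2500)
o1: d²=241 > ρ²=44 → inactive
o2: d²=128 > ρ²=44 → inactive
o3: d²=34 ≤ ρ²=44; F_rep = 13·(-5,3)/34² = (-0.0562,0.0337)
o4: d²=89 > ρ²=44 → inactive
F = F_att + ΣF_rep = (1.1938,-2.2163)
p' = p + 1/5·F = (-11.7612,1.5567)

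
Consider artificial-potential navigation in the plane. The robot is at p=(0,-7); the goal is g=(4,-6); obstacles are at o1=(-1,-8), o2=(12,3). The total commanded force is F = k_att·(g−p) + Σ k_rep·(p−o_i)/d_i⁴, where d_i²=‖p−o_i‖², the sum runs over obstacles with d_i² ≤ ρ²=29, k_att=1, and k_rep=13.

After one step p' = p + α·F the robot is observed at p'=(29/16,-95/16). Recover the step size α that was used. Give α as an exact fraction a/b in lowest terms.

F_att = 1·(g−p) = 1·(4,1) = (4.0000,1.0000)
o1: d²=2 ≤ ρ²=29; F_rep = 13·(1,1)/2² = (3.2500,3.2500)
o2: d²=244 > ρ²=29 → inactive
F = F_att + ΣF_rep = (7.2500,4.2500)
Δp = p'−p = (1.8125,1.0625); α = Δx/Fx = (29/16) / (29/4) = 1/4
check: Δy/Fy = (17/16) / (17/4) = 1/4 ✓

α = 1/4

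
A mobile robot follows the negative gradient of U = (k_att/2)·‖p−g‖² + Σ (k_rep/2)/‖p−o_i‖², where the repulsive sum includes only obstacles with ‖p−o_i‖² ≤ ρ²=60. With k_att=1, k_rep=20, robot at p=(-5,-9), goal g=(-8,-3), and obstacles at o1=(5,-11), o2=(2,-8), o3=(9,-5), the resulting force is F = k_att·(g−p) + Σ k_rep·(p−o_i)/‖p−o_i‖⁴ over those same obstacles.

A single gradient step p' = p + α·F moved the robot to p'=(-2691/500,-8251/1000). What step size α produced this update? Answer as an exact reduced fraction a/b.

F_att = 1·(g−p) = 1·(-3,6) = (-3.0000,6.0000)
o1: d²=104 > ρ²=60 → inactive
o2: d²=50 ≤ ρ²=60; F_rep = 20·(-7,-1)/50² = (-0.0560,-0.0080)
o3: d²=212 > ρ²=60 → inactive
F = F_att + ΣF_rep = (-3.0560,5.9920)
Δp = p'−p = (-0.3820,0.7490); α = Δx/Fx = (-191/500) / (-382/125) = 1/8
check: Δy/Fy = (749/1000) / (749/125) = 1/8 ✓

α = 1/8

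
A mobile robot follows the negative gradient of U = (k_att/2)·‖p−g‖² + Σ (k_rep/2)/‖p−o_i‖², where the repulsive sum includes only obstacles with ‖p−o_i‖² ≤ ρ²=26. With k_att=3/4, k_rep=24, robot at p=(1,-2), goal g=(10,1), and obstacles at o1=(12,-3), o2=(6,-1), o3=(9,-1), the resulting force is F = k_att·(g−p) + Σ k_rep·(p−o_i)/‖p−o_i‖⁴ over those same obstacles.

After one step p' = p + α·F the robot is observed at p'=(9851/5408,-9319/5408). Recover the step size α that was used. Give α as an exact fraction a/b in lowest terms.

F_att = 3/4·(g−p) = 3/4·(9,3) = (6.7500,2.2500)
o1: d²=122 > ρ²=26 → inactive
o2: d²=26 ≤ ρ²=26; F_rep = 24·(-5,-1)/26² = (-0.1775,-0.0355)
o3: d²=65 > ρ²=26 → inactive
F = F_att + ΣF_rep = (6.5725,2.2145)
Δp = p'−p = (0.8216,0.2768); α = Δx/Fx = (4443/5408) / (4443/676) = 1/8
check: Δy/Fy = (1497/5408) / (1497/676) = 1/8 ✓

α = 1/8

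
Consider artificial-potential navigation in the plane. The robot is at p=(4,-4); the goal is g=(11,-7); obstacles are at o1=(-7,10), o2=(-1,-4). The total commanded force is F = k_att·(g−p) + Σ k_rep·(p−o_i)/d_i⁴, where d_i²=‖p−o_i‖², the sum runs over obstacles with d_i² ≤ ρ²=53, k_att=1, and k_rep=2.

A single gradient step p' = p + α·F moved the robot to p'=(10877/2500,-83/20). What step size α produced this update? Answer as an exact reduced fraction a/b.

α = 1/20

F_att = 1·(g−p) = 1·(7,-3) = (7.0000,-3.0000)
o1: d²=317 > ρ²=53 → inactive
o2: d²=25 ≤ ρ²=53; F_rep = 2·(5,0)/25² = (0.0160,0.0000)
F = F_att + ΣF_rep = (7.0160,-3.0000)
Δp = p'−p = (0.3508,-0.1500); α = Δx/Fx = (877/2500) / (877/125) = 1/20
check: Δy/Fy = (-3/20) / (-3) = 1/20 ✓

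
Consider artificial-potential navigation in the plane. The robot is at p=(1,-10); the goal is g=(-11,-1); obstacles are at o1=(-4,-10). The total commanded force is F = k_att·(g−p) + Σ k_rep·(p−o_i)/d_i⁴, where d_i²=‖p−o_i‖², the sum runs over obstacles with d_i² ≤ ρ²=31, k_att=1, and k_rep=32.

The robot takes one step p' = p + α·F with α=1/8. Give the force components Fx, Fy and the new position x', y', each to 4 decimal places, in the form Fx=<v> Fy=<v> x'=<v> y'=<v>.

Fx=-11.7440 Fy=9.0000 x'=-0.4680 y'=-8.8750

F_att = 1·(g−p) = 1·(-12,9) = (-12.0000,9.0000)
o1: d²=25 ≤ ρ²=31; F_rep = 32·(5,0)/25² = (0.2560,0.0000)
F = F_att + ΣF_rep = (-11.7440,9.0000)
p' = p + 1/8·F = (-0.4680,-8.8750)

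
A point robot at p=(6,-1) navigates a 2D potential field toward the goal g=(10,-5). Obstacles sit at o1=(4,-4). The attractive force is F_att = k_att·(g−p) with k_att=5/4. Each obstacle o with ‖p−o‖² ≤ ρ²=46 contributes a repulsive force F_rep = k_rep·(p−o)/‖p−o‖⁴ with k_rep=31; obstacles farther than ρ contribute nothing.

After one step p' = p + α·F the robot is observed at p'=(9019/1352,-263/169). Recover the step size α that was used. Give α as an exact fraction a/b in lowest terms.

F_att = 5/4·(g−p) = 5/4·(4,-4) = (5.0000,-5.0000)
o1: d²=13 ≤ ρ²=46; F_rep = 31·(2,3)/13² = (0.3669,0.5503)
F = F_att + ΣF_rep = (5.3669,-4.4497)
Δp = p'−p = (0.6709,-0.5562); α = Δx/Fx = (907/1352) / (907/169) = 1/8
check: Δy/Fy = (-94/169) / (-752/169) = 1/8 ✓

α = 1/8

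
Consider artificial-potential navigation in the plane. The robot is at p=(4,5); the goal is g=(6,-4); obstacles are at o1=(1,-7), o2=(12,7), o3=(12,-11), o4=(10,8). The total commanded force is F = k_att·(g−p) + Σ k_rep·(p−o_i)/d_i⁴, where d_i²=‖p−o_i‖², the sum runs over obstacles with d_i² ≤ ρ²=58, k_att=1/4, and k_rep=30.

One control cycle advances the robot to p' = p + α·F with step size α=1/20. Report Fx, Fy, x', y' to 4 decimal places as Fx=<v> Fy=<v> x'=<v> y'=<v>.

Fx=0.4111 Fy=-2.2944 x'=4.0206 y'=4.8853

F_att = 1/4·(g−p) = 1/4·(2,-9) = (0.5000,-2.2500)
o1: d²=153 > ρ²=58 → inactive
o2: d²=68 > ρ²=58 → inactive
o3: d²=320 > ρ²=58 → inactive
o4: d²=45 ≤ ρ²=58; F_rep = 30·(-6,-3)/45² = (-0.0889,-0.0444)
F = F_att + ΣF_rep = (0.4111,-2.2944)
p' = p + 1/20·F = (4.0206,4.8853)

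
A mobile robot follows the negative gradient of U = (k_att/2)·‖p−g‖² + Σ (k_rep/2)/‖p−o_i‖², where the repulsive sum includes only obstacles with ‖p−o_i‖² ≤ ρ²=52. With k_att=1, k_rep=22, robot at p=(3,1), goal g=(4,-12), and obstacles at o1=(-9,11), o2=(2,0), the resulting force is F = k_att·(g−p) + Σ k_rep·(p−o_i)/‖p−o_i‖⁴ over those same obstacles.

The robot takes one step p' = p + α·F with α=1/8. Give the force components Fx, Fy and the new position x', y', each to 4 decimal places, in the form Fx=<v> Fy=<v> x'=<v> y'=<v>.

F_att = 1·(g−p) = 1·(1,-13) = (1.0000,-13.0000)
o1: d²=244 > ρ²=52 → inactive
o2: d²=2 ≤ ρ²=52; F_rep = 22·(1,1)/2² = (5.5000,5.5000)
F = F_att + ΣF_rep = (6.5000,-7.5000)
p' = p + 1/8·F = (3.8125,0.0625)

Fx=6.5000 Fy=-7.5000 x'=3.8125 y'=0.0625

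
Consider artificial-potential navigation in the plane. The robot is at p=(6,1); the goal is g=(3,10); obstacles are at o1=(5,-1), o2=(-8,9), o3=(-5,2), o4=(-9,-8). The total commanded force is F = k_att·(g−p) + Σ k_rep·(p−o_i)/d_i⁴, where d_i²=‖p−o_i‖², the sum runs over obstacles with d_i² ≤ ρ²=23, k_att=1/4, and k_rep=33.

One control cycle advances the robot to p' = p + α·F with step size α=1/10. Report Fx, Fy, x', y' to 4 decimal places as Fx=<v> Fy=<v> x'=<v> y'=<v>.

Fx=0.5700 Fy=4.8900 x'=6.0570 y'=1.4890

F_att = 1/4·(g−p) = 1/4·(-3,9) = (-0.7500,2.2500)
o1: d²=5 ≤ ρ²=23; F_rep = 33·(1,2)/5² = (1.3200,2.6400)
o2: d²=260 > ρ²=23 → inactive
o3: d²=122 > ρ²=23 → inactive
o4: d²=306 > ρ²=23 → inactive
F = F_att + ΣF_rep = (0.5700,4.8900)
p' = p + 1/10·F = (6.0570,1.4890)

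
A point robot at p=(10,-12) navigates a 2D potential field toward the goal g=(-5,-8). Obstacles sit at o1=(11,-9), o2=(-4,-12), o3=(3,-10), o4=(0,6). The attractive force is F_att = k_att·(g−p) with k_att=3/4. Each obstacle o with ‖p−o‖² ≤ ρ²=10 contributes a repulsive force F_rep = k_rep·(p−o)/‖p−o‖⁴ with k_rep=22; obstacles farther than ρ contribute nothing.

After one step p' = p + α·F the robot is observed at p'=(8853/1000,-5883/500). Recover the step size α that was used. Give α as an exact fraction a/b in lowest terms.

F_att = 3/4·(g−p) = 3/4·(-15,4) = (-11.2500,3.0000)
o1: d²=10 ≤ ρ²=10; F_rep = 22·(-1,-3)/10² = (-0.2200,-0.6600)
o2: d²=196 > ρ²=10 → inactive
o3: d²=53 > ρ²=10 → inactive
o4: d²=424 > ρ²=10 → inactive
F = F_att + ΣF_rep = (-11.4700,2.3400)
Δp = p'−p = (-1.1470,0.2340); α = Δx/Fx = (-1147/1000) / (-1147/100) = 1/10
check: Δy/Fy = (117/500) / (117/50) = 1/10 ✓

α = 1/10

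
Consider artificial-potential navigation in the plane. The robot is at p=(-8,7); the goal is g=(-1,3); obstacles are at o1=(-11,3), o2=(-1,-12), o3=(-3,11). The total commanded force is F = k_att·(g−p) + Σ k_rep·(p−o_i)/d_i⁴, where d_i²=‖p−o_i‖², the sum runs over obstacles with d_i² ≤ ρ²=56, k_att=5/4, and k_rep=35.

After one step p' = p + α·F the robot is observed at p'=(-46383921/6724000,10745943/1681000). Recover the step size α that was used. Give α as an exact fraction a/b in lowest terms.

α = 1/8

F_att = 5/4·(g−p) = 5/4·(7,-4) = (8.7500,-5.0000)
o1: d²=25 ≤ ρ²=56; F_rep = 35·(3,4)/25² = (0.1680,0.2240)
o2: d²=410 > ρ²=56 → inactive
o3: d²=41 ≤ ρ²=56; F_rep = 35·(-5,-4)/41² = (-0.1041,-0.0833)
F = F_att + ΣF_rep = (8.8139,-4.8593)
Δp = p'−p = (1.1017,-0.6074); α = Δx/Fx = (7408079/6724000) / (7408079/840500) = 1/8
check: Δy/Fy = (-1021057/1681000) / (-1021057/210125) = 1/8 ✓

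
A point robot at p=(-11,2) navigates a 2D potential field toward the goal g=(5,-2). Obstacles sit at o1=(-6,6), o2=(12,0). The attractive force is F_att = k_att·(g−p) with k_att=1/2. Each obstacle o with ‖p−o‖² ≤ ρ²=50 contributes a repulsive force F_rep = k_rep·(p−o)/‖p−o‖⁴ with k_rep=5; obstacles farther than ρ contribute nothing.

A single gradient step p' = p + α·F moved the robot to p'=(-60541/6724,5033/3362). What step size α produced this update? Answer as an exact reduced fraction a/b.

F_att = 1/2·(g−p) = 1/2·(16,-4) = (8.0000,-2.0000)
o1: d²=41 ≤ ρ²=50; F_rep = 5·(-5,-4)/41² = (-0.0149,-0.0119)
o2: d²=533 > ρ²=50 → inactive
F = F_att + ΣF_rep = (7.9851,-2.0119)
Δp = p'−p = (1.9963,-0.5030); α = Δx/Fx = (13423/6724) / (13423/1681) = 1/4
check: Δy/Fy = (-1691/3362) / (-3382/1681) = 1/4 ✓

α = 1/4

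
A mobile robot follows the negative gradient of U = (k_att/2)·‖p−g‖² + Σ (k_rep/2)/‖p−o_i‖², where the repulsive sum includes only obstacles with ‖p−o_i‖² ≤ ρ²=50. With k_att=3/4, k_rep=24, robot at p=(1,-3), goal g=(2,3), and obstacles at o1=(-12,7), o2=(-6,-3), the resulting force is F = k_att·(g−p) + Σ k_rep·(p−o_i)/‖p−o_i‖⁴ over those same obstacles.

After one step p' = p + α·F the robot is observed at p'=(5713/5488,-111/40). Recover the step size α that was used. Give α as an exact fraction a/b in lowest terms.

α = 1/20

F_att = 3/4·(g−p) = 3/4·(1,6) = (0.7500,4.5000)
o1: d²=269 > ρ²=50 → inactive
o2: d²=49 ≤ ρ²=50; F_rep = 24·(7,0)/49² = (0.0700,0.0000)
F = F_att + ΣF_rep = (0.8200,4.5000)
Δp = p'−p = (0.0410,0.2250); α = Δx/Fx = (225/5488) / (1125/1372) = 1/20
check: Δy/Fy = (9/40) / (9/2) = 1/20 ✓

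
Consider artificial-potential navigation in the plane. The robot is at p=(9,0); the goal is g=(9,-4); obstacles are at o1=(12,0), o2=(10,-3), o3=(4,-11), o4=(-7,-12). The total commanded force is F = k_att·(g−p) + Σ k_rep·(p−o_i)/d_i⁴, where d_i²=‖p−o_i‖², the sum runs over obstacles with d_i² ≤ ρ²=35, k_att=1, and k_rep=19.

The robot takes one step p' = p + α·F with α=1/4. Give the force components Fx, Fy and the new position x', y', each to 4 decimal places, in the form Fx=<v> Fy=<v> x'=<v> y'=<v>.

Fx=-0.8937 Fy=-3.4300 x'=8.7766 y'=-0.8575

F_att = 1·(g−p) = 1·(0,-4) = (0.0000,-4.0000)
o1: d²=9 ≤ ρ²=35; F_rep = 19·(-3,0)/9² = (-0.7037,0.0000)
o2: d²=10 ≤ ρ²=35; F_rep = 19·(-1,3)/10² = (-0.1900,0.5700)
o3: d²=146 > ρ²=35 → inactive
o4: d²=400 > ρ²=35 → inactive
F = F_att + ΣF_rep = (-0.8937,-3.4300)
p' = p + 1/4·F = (8.7766,-0.8575)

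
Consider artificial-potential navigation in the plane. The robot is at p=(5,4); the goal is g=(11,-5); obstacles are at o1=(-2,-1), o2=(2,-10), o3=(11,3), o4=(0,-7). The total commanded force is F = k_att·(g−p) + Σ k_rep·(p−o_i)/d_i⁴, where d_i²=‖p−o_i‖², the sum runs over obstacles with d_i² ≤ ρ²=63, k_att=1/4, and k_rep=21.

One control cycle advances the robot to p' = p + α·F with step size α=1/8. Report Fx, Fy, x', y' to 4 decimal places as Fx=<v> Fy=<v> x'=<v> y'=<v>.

Fx=1.4080 Fy=-2.2347 x'=5.1760 y'=3.7207

F_att = 1/4·(g−p) = 1/4·(6,-9) = (1.5000,-2.2500)
o1: d²=74 > ρ²=63 → inactive
o2: d²=205 > ρ²=63 → inactive
o3: d²=37 ≤ ρ²=63; F_rep = 21·(-6,1)/37² = (-0.0920,0.0153)
o4: d²=146 > ρ²=63 → inactive
F = F_att + ΣF_rep = (1.4080,-2.2347)
p' = p + 1/8·F = (5.1760,3.7207)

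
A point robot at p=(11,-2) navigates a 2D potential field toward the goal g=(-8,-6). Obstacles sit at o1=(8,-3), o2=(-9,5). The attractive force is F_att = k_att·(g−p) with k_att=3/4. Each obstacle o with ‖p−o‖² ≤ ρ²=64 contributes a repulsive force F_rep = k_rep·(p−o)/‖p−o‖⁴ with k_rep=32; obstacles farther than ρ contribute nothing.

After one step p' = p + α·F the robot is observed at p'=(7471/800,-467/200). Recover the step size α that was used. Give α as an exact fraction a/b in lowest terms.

F_att = 3/4·(g−p) = 3/4·(-19,-4) = (-14.2500,-3.0000)
o1: d²=10 ≤ ρ²=64; F_rep = 32·(3,1)/10² = (0.9600,0.3200)
o2: d²=449 > ρ²=64 → inactive
F = F_att + ΣF_rep = (-13.2900,-2.6800)
Δp = p'−p = (-1.6612,-0.3350); α = Δx/Fx = (-1329/800) / (-1329/100) = 1/8
check: Δy/Fy = (-67/200) / (-67/25) = 1/8 ✓

α = 1/8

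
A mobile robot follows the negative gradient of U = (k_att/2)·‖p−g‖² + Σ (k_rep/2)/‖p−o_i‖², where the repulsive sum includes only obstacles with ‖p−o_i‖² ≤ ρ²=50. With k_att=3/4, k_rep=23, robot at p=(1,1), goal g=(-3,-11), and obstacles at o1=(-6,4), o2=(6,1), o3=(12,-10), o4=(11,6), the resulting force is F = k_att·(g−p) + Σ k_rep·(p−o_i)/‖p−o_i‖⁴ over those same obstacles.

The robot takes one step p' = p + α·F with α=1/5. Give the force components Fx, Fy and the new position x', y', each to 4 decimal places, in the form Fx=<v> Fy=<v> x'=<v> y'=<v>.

Fx=-3.1840 Fy=-9.0000 x'=0.3632 y'=-0.8000

F_att = 3/4·(g−p) = 3/4·(-4,-12) = (-3.0000,-9.0000)
o1: d²=58 > ρ²=50 → inactive
o2: d²=25 ≤ ρ²=50; F_rep = 23·(-5,0)/25² = (-0.1840,0.0000)
o3: d²=242 > ρ²=50 → inactive
o4: d²=125 > ρ²=50 → inactive
F = F_att + ΣF_rep = (-3.1840,-9.0000)
p' = p + 1/5·F = (0.3632,-0.8000)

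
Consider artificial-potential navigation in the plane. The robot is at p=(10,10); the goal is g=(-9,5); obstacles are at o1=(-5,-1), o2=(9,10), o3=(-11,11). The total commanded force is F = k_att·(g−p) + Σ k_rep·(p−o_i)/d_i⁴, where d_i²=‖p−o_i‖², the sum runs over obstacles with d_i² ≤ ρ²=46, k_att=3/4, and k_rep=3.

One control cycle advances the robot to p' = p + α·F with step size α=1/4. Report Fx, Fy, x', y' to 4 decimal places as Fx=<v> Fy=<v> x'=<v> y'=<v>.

F_att = 3/4·(g−p) = 3/4·(-19,-5) = (-14.2500,-3.7500)
o1: d²=346 > ρ²=46 → inactive
o2: d²=1 ≤ ρ²=46; F_rep = 3·(1,0)/1² = (3.0000,0.0000)
o3: d²=442 > ρ²=46 → inactive
F = F_att + ΣF_rep = (-11.2500,-3.7500)
p' = p + 1/4·F = (7.1875,9.0625)

Fx=-11.2500 Fy=-3.7500 x'=7.1875 y'=9.0625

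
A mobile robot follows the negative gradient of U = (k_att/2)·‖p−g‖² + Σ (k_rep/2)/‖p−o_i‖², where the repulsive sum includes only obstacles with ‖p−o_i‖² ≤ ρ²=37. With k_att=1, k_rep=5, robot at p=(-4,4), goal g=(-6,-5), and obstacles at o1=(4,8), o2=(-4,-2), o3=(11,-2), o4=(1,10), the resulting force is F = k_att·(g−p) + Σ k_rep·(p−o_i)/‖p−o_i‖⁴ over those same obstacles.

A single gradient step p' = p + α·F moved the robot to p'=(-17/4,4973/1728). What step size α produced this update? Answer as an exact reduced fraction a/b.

F_att = 1·(g−p) = 1·(-2,-9) = (-2.0000,-9.0000)
o1: d²=80 > ρ²=37 → inactive
o2: d²=36 ≤ ρ²=37; F_rep = 5·(0,6)/36² = (0.0000,0.0231)
o3: d²=261 > ρ²=37 → inactive
o4: d²=61 > ρ²=37 → inactive
F = F_att + ΣF_rep = (-2.0000,-8.9769)
Δp = p'−p = (-0.2500,-1.1221); α = Δx/Fx = (-1/4) / (-2) = 1/8
check: Δy/Fy = (-1939/1728) / (-1939/216) = 1/8 ✓

α = 1/8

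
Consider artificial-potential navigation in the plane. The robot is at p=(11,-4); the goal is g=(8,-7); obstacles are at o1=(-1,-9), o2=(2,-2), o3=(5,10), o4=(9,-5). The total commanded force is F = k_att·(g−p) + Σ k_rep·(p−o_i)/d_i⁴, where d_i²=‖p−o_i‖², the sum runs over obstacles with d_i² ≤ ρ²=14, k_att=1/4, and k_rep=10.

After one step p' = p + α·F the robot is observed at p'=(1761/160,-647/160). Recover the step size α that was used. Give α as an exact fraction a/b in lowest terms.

α = 1/8

F_att = 1/4·(g−p) = 1/4·(-3,-3) = (-0.7500,-0.7500)
o1: d²=169 > ρ²=14 → inactive
o2: d²=85 > ρ²=14 → inactive
o3: d²=232 > ρ²=14 → inactive
o4: d²=5 ≤ ρ²=14; F_rep = 10·(2,1)/5² = (0.8000,0.4000)
F = F_att + ΣF_rep = (0.0500,-0.3500)
Δp = p'−p = (0.0063,-0.0437); α = Δx/Fx = (1/160) / (1/20) = 1/8
check: Δy/Fy = (-7/160) / (-7/20) = 1/8 ✓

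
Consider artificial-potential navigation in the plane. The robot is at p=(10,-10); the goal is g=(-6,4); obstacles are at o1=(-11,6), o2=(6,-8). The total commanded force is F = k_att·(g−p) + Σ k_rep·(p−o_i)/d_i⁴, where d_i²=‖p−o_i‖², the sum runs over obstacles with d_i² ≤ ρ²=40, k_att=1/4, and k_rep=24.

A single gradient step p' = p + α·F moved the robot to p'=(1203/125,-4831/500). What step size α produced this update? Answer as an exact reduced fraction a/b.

F_att = 1/4·(g−p) = 1/4·(-16,14) = (-4.0000,3.5000)
o1: d²=697 > ρ²=40 → inactive
o2: d²=20 ≤ ρ²=40; F_rep = 24·(4,-2)/20² = (0.2400,-0.1200)
F = F_att + ΣF_rep = (-3.7600,3.3800)
Δp = p'−p = (-0.3760,0.3380); α = Δx/Fx = (-47/125) / (-94/25) = 1/10
check: Δy/Fy = (169/500) / (169/50) = 1/10 ✓

α = 1/10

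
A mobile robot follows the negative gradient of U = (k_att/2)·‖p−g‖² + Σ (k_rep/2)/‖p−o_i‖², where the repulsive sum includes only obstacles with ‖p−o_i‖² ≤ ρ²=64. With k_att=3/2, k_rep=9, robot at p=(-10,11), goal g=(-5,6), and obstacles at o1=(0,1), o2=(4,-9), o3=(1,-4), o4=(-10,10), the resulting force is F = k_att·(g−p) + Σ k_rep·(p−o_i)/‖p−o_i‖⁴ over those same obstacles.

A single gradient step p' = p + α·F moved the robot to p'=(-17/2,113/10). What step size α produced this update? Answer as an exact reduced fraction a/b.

F_att = 3/2·(g−p) = 3/2·(5,-5) = (7.5000,-7.5000)
o1: d²=200 > ρ²=64 → inactive
o2: d²=596 > ρ²=64 → inactive
o3: d²=346 > ρ²=64 → inactive
o4: d²=1 ≤ ρ²=64; F_rep = 9·(0,1)/1² = (0.0000,9.0000)
F = F_att + ΣF_rep = (7.5000,1.5000)
Δp = p'−p = (1.5000,0.3000); α = Δx/Fx = (3/2) / (15/2) = 1/5
check: Δy/Fy = (3/10) / (3/2) = 1/5 ✓

α = 1/5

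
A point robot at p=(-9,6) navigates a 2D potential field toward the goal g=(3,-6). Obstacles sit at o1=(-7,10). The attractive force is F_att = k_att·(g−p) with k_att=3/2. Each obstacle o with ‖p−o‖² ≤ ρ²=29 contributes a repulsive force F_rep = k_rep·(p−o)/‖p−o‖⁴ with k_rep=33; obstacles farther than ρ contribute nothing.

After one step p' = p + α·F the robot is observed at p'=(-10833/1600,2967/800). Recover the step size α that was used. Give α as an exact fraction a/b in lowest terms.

F_att = 3/2·(g−p) = 3/2·(12,-12) = (18.0000,-18.0000)
o1: d²=20 ≤ ρ²=29; F_rep = 33·(-2,-4)/20² = (-0.1650,-0.3300)
F = F_att + ΣF_rep = (17.8350,-18.3300)
Δp = p'−p = (2.2294,-2.2912); α = Δx/Fx = (3567/1600) / (3567/200) = 1/8
check: Δy/Fy = (-1833/800) / (-1833/100) = 1/8 ✓

α = 1/8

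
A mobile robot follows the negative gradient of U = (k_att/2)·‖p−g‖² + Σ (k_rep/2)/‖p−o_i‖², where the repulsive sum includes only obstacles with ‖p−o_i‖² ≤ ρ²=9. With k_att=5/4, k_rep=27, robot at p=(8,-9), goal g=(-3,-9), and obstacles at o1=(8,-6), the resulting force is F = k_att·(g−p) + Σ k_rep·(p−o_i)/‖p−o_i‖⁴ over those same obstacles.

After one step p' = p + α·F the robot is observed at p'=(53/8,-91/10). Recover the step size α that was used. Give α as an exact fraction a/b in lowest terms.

α = 1/10

F_att = 5/4·(g−p) = 5/4·(-11,0) = (-13.7500,0.0000)
o1: d²=9 ≤ ρ²=9; F_rep = 27·(0,-3)/9² = (0.0000,-1.0000)
F = F_att + ΣF_rep = (-13.7500,-1.0000)
Δp = p'−p = (-1.3750,-0.1000); α = Δx/Fx = (-11/8) / (-55/4) = 1/10
check: Δy/Fy = (-1/10) / (-1) = 1/10 ✓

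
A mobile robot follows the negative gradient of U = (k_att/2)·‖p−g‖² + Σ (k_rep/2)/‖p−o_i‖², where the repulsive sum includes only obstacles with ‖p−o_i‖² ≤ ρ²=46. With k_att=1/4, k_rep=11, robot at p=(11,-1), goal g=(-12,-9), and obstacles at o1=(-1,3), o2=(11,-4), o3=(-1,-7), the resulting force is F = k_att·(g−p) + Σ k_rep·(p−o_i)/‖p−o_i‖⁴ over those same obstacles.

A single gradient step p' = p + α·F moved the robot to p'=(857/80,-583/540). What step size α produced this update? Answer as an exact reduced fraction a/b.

F_att = 1/4·(g−p) = 1/4·(-23,-8) = (-5.7500,-2.0000)
o1: d²=160 > ρ²=46 → inactive
o2: d²=9 ≤ ρ²=46; F_rep = 11·(0,3)/9² = (0.0000,0.4074)
o3: d²=180 > ρ²=46 → inactive
F = F_att + ΣF_rep = (-5.7500,-1.5926)
Δp = p'−p = (-0.2875,-0.0796); α = Δx/Fx = (-23/80) / (-23/4) = 1/20
check: Δy/Fy = (-43/540) / (-43/27) = 1/20 ✓

α = 1/20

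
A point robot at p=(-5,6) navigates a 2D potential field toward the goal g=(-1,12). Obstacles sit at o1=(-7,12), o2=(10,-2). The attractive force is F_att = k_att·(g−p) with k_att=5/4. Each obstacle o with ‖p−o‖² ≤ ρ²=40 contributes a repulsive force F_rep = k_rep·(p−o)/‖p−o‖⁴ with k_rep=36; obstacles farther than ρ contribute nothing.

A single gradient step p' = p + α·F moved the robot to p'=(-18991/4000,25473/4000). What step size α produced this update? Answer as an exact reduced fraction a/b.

α = 1/20

F_att = 5/4·(g−p) = 5/4·(4,6) = (5.0000,7.5000)
o1: d²=40 ≤ ρ²=40; F_rep = 36·(2,-6)/40² = (0.0450,-0.1350)
o2: d²=289 > ρ²=40 → inactive
F = F_att + ΣF_rep = (5.0450,7.3650)
Δp = p'−p = (0.2522,0.3683); α = Δx/Fx = (1009/4000) / (1009/200) = 1/20
check: Δy/Fy = (1473/4000) / (1473/200) = 1/20 ✓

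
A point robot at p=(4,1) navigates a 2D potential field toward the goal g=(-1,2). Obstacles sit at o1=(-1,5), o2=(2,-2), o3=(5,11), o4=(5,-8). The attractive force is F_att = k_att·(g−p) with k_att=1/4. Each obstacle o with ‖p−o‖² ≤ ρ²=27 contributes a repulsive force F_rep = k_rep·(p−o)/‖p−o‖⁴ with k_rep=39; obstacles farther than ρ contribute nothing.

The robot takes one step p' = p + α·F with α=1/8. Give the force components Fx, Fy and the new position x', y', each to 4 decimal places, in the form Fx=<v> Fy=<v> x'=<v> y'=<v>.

F_att = 1/4·(g−p) = 1/4·(-5,1) = (-1.2500,0.2500)
o1: d²=41 > ρ²=27 → inactive
o2: d²=13 ≤ ρ²=27; F_rep = 39·(2,3)/13² = (0.4615,0.6923)
o3: d²=101 > ρ²=27 → inactive
o4: d²=82 > ρ²=27 → inactive
F = F_att + ΣF_rep = (-0.7885,0.9423)
p' = p + 1/8·F = (3.9014,1.1178)

Fx=-0.7885 Fy=0.9423 x'=3.9014 y'=1.1178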